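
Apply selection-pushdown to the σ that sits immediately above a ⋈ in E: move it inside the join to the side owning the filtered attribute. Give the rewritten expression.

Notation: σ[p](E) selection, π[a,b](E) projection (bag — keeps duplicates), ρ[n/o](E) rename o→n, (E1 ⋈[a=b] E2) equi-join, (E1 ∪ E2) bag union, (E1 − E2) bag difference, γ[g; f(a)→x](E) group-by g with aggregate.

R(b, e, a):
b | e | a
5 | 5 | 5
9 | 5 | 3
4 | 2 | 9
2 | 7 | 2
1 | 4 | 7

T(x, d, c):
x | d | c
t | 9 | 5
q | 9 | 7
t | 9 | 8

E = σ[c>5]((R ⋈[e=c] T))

σ filters on c, owned by the right side.
E' = (R ⋈[e=c] σ[c>5](T))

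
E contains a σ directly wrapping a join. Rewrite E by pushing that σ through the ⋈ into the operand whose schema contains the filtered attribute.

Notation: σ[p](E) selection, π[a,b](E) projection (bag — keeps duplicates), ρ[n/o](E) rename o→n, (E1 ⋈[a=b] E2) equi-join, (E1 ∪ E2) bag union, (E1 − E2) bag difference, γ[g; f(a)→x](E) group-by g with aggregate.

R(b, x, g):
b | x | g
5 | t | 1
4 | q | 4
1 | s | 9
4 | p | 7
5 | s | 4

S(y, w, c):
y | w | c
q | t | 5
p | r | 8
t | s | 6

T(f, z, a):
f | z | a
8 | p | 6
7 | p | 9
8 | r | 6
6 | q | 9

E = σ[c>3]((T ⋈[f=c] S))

σ filters on c, owned by the right side.
E' = (T ⋈[f=c] σ[c>3](S))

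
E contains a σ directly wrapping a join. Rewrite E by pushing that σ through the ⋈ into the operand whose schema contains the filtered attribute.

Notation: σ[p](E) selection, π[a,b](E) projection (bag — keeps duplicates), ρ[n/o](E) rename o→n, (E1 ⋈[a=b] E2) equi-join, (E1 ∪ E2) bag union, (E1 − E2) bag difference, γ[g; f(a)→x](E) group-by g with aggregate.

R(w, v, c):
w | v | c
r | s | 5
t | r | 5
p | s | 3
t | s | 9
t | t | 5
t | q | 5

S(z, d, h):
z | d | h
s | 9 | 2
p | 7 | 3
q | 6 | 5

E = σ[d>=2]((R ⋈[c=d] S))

σ filters on d, owned by the right side.
E' = (R ⋈[c=d] σ[d>=2](S))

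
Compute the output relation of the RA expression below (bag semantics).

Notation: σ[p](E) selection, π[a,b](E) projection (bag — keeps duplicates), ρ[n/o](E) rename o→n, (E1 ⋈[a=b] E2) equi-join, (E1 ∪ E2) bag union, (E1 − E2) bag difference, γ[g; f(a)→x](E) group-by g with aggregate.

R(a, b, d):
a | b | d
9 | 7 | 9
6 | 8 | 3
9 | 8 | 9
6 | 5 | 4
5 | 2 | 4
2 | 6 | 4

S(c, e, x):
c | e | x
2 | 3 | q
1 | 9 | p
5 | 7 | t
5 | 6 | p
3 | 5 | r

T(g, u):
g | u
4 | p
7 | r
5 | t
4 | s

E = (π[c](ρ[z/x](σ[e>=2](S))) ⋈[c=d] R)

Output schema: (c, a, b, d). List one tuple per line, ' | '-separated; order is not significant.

Per-node cardinality:
  S → 5
  σ[e>=2](S) → 5
  ρ[z/x](σ[e>=2](S)) → 5
  π[c](ρ[z/x](σ[e>=2](S))) → 5
  R → 6
  (π[c](ρ[z/x](σ[e>=2](S))) ⋈[c=d] R) → 1

== RESULT ==
c | a | b | d
3 | 6 | 8 | 3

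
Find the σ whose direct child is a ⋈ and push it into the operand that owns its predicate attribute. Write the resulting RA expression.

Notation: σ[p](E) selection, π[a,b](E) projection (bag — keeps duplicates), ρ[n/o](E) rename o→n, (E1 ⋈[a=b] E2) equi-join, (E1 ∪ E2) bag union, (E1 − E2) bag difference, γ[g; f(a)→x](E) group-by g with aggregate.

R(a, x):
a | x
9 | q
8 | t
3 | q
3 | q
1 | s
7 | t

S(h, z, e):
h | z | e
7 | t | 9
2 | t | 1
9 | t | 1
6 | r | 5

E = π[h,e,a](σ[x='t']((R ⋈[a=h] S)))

σ filters on x, owned by the left side.
E' = π[h,e,a]((σ[x='t'](R) ⋈[a=h] S))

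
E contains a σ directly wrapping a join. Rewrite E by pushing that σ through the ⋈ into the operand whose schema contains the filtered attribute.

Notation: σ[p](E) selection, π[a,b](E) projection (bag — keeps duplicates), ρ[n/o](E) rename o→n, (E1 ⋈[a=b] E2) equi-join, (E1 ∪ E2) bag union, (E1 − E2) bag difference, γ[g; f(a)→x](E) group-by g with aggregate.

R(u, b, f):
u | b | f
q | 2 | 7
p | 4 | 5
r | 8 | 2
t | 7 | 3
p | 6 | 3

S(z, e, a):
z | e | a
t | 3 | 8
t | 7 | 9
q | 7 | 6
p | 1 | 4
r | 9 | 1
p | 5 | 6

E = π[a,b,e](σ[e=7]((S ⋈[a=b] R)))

σ filters on e, owned by the left side.
E' = π[a,b,e]((σ[e=7](S) ⋈[a=b] R))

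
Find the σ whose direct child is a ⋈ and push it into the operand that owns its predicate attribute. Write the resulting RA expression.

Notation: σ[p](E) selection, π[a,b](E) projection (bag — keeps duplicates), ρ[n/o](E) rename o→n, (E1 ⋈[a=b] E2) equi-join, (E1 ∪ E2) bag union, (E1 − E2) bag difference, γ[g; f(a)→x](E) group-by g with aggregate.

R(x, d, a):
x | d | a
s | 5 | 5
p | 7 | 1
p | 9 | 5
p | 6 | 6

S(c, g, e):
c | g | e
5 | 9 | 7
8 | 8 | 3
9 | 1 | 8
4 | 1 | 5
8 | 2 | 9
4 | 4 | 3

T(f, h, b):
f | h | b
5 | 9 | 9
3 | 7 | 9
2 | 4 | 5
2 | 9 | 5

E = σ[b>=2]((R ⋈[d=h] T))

σ filters on b, owned by the right side.
E' = (R ⋈[d=h] σ[b>=2](T))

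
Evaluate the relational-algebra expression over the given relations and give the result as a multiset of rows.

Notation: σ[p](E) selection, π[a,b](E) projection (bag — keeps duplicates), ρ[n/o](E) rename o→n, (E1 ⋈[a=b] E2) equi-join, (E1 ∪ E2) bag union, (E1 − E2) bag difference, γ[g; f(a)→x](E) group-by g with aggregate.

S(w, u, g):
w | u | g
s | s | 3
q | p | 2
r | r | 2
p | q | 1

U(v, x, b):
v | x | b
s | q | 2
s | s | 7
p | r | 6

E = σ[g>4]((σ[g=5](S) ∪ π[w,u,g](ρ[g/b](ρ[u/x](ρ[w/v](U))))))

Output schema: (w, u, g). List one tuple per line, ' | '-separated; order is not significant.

Subexpression sizes:
  S → 4
  σ[g=5](S) → 0
  U → 3
  ρ[w/v](U) → 3
  ρ[u/x](ρ[w/v](U)) → 3
  ρ[g/b](ρ[u/x](ρ[w/v](U))) → 3
  π[w,u,g](ρ[g/b](ρ[u/x](ρ[w/v](U)))) → 3
  (σ[g=5](S) ∪ π[w,u,g](ρ[g/b](ρ[u/x](ρ[w/v](U))))) → 3
  σ[g>4]((σ[g=5](S) ∪ π[w,u,g](ρ[g/b](ρ[u/x](ρ[w/v](U)))))) → 2

== RESULT ==
w | u | g
p | r | 6
s | s | 7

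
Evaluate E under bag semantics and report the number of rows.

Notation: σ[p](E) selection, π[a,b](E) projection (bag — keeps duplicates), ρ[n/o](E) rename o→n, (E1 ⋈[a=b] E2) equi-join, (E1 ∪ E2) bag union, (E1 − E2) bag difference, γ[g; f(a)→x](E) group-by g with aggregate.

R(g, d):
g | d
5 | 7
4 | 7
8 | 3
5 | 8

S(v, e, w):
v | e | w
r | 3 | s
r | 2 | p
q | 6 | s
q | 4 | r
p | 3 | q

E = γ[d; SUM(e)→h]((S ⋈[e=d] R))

Stepwise |·|:
  S → 5
  R → 4
  (S ⋈[e=d] R) → 2
  γ[d; SUM(e)→h]((S ⋈[e=d] R)) → 1

|E| = 1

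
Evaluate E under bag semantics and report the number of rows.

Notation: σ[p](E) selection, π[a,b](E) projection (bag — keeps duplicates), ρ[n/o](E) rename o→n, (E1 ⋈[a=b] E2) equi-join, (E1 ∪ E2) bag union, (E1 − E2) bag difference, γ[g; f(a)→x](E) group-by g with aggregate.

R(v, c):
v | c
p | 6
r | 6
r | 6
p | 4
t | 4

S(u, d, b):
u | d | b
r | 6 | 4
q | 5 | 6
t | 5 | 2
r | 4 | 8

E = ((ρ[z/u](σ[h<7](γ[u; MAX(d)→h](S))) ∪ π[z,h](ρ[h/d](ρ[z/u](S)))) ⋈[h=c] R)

Stepwise |·|:
  S → 4
  γ[u; MAX(d)→h](S) → 3
  σ[h<7](γ[u; MAX(d)→h](S)) → 3
  ρ[z/u](σ[h<7](γ[u; MAX(d)→h](S))) → 3
  S → 4
  ρ[z/u](S) → 4
  ρ[h/d](ρ[z/u](S)) → 4
  π[z,h](ρ[h/d](ρ[z/u](S))) → 4
  (ρ[z/u](σ[h<7](γ[u; MAX(d)→h](S))) ∪ π[z,h](ρ[h/d](ρ[z/u](S)))) → 7
  R → 5
  ((ρ[z/u](σ[h<7](γ[u; MAX(d)→h](S))) ∪ π[z,h](ρ[h/d](ρ[z/u](S)))) ⋈[h=c] R) → 8

|E| = 8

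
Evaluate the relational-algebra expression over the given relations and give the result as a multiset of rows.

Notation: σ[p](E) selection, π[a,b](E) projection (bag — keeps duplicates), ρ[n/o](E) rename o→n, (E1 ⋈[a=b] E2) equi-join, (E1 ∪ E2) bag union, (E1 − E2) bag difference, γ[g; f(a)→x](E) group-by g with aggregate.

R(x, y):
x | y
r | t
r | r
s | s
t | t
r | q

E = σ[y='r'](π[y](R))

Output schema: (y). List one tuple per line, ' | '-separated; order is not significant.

Per-node cardinality:
  R → 5
  π[y](R) → 5
  σ[y='r'](π[y](R)) → 1

== RESULT ==
y
r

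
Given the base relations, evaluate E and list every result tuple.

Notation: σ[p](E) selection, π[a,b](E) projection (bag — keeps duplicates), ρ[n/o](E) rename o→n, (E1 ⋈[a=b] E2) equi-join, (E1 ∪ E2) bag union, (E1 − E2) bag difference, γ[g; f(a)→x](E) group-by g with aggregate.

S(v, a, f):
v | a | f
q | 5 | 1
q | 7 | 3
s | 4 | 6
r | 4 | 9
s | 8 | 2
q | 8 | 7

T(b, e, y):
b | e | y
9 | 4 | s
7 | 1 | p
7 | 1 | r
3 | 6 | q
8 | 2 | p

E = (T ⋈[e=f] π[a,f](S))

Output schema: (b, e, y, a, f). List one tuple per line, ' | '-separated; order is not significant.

Row counts bottom-up:
  T → 5
  S → 6
  π[a,f](S) → 6
  (T ⋈[e=f] π[a,f](S)) → 4

== RESULT ==
b | e | y | a | f
3 | 6 | q | 4 | 6
7 | 1 | p | 5 | 1
7 | 1 | r | 5 | 1
8 | 2 | p | 8 | 2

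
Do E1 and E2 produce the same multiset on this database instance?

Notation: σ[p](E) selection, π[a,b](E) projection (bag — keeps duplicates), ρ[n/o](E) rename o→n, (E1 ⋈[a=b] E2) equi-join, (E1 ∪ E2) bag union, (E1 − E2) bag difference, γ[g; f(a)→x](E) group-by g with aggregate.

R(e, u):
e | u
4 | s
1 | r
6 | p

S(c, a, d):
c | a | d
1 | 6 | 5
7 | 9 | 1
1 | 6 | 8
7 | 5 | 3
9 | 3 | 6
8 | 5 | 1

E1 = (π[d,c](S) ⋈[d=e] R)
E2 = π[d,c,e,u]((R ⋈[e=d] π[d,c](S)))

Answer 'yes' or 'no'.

E1 subexpression sizes:
  S → 6
  π[d,c](S) → 6
  R → 3
  (π[d,c](S) ⋈[d=e] R) → 3
E2 subexpression sizes:
  R → 3
  S → 6
  π[d,c](S) → 6
  (R ⋈[e=d] π[d,c](S)) → 3
  π[d,c,e,u]((R ⋈[e=d] π[d,c](S))) → 3

E1 and E2 produce the same multiset:
d | c | e | u
1 | 7 | 1 | r
1 | 8 | 1 | r
6 | 9 | 6 | p

yes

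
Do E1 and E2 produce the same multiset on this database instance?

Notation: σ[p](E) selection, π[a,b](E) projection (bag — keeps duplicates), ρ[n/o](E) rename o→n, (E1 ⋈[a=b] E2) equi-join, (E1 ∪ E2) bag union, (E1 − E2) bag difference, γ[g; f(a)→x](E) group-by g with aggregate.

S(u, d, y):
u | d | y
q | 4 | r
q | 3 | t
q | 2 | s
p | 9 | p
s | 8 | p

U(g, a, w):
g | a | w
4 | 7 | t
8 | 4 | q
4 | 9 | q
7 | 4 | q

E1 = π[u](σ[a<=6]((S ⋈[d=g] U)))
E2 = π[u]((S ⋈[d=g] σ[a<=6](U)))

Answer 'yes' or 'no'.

E1 subexpression sizes:
  S → 5
  U → 4
  (S ⋈[d=g] U) → 3
  σ[a<=6]((S ⋈[d=g] U)) → 1
  π[u](σ[a<=6]((S ⋈[d=g] U))) → 1
E2 subexpression sizes:
  S → 5
  U → 4
  σ[a<=6](U) → 2
  (S ⋈[d=g] σ[a<=6](U)) → 1
  π[u]((S ⋈[d=g] σ[a<=6](U))) → 1

E1 and E2 produce the same multiset:
u
s

yes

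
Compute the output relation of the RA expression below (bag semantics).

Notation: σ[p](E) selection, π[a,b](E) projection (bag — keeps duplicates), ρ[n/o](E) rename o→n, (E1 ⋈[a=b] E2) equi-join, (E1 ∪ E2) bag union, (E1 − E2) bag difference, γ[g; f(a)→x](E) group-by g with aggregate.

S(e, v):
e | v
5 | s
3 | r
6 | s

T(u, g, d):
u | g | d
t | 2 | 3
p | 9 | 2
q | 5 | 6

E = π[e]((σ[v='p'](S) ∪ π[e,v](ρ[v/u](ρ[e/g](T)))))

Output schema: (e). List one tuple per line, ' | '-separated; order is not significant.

Stepwise |·|:
  S → 3
  σ[v='p'](S) → 0
  T → 3
  ρ[e/g](T) → 3
  ρ[v/u](ρ[e/g](T)) → 3
  π[e,v](ρ[v/u](ρ[e/g](T))) → 3
  (σ[v='p'](S) ∪ π[e,v](ρ[v/u](ρ[e/g](T)))) → 3
  π[e]((σ[v='p'](S) ∪ π[e,v](ρ[v/u](ρ[e/g](T))))) → 3

== RESULT ==
e
2
5
9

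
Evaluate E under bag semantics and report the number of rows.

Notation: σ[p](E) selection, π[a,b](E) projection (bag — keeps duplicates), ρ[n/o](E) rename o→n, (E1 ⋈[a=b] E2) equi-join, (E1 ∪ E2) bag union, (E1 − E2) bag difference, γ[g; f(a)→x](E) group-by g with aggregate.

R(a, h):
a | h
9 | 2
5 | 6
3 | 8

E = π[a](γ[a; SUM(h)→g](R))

Subexpression sizes:
  R → 3
  γ[a; SUM(h)→g](R) → 3
  π[a](γ[a; SUM(h)→g](R)) → 3

|E| = 3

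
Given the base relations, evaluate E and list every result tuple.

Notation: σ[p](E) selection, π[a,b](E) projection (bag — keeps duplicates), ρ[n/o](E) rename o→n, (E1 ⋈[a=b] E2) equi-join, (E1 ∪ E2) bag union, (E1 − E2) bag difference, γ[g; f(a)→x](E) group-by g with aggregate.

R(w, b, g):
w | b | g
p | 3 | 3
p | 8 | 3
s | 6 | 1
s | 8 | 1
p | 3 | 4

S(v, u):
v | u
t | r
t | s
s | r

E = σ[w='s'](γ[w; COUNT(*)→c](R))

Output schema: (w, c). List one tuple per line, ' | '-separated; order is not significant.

Row counts bottom-up:
  R → 5
  γ[w; COUNT(*)→c](R) → 2
  σ[w='s'](γ[w; COUNT(*)→c](R)) → 1

== RESULT ==
w | c
s | 2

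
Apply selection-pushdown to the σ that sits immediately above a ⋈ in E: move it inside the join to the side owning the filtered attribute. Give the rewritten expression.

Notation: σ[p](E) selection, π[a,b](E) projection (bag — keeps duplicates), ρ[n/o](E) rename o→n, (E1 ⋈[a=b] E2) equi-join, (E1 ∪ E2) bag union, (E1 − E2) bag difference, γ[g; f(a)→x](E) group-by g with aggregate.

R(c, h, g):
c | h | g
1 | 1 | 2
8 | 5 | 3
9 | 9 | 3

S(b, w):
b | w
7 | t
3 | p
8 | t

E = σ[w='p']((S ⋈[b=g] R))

σ filters on w, owned by the left side.
E' = (σ[w='p'](S) ⋈[b=g] R)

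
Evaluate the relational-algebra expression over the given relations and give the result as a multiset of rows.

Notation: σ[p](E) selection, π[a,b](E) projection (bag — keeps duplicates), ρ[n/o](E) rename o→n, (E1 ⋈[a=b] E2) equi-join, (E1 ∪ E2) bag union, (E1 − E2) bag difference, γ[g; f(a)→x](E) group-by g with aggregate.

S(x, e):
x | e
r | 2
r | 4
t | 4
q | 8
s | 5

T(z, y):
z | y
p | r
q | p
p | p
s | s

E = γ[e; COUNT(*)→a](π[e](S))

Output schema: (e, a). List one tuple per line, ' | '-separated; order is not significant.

Subexpression sizes:
  S → 5
  π[e](S) → 5
  γ[e; COUNT(*)→a](π[e](S)) → 4

== RESULT ==
e | a
2 | 1
4 | 2
5 | 1
8 | 1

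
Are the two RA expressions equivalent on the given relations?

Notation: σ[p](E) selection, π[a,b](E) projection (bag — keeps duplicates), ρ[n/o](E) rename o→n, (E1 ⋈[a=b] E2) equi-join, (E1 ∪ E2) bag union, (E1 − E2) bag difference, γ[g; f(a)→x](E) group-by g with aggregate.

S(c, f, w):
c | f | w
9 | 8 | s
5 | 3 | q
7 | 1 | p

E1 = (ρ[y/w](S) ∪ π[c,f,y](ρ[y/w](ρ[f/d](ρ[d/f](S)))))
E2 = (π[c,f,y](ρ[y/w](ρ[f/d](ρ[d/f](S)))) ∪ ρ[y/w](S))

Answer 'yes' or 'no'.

E1 per-node cardinality:
  S → 3
  ρ[y/w](S) → 3
  S → 3
  ρ[d/f](S) → 3
  ρ[f/d](ρ[d/f](S)) → 3
  ρ[y/w](ρ[f/d](ρ[d/f](S))) → 3
  π[c,f,y](ρ[y/w](ρ[f/d](ρ[d/f](S)))) → 3
  (ρ[y/w](S) ∪ π[c,f,y](ρ[y/w](ρ[f/d](ρ[d/f](S))))) → 6
E2 per-node cardinality:
  S → 3
  ρ[d/f](S) → 3
  ρ[f/d](ρ[d/f](S)) → 3
  ρ[y/w](ρ[f/d](ρ[d/f](S))) → 3
  π[c,f,y](ρ[y/w](ρ[f/d](ρ[d/f](S)))) → 3
  S → 3
  ρ[y/w](S) → 3
  (π[c,f,y](ρ[y/w](ρ[f/d](ρ[d/f](S)))) ∪ ρ[y/w](S)) → 6

E1 and E2 produce the same multiset:
c | f | y
5 | 3 | q
5 | 3 | q
7 | 1 | p
7 | 1 | p
9 | 8 | s
9 | 8 | s

yes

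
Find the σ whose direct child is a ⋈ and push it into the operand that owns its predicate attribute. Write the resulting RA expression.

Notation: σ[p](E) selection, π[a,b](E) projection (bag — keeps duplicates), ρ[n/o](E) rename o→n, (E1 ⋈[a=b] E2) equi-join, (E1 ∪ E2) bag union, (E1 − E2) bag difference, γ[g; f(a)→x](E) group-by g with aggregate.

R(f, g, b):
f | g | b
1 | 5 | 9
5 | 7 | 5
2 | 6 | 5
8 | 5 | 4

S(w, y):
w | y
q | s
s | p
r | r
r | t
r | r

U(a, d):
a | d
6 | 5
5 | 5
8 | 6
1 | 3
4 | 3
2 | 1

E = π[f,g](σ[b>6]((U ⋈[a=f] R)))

σ filters on b, owned by the right side.
E' = π[f,g]((U ⋈[a=f] σ[b>6](R)))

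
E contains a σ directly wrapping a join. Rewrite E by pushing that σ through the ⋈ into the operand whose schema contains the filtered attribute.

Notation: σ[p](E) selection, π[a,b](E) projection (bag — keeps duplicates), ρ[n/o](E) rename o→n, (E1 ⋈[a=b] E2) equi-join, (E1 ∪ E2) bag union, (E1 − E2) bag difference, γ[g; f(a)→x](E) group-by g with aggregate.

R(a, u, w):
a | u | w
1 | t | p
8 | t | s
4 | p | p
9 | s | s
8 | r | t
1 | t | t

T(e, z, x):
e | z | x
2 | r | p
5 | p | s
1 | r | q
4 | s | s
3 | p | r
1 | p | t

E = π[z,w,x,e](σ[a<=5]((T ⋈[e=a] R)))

σ filters on a, owned by the right side.
E' = π[z,w,x,e]((T ⋈[e=a] σ[a<=5](R)))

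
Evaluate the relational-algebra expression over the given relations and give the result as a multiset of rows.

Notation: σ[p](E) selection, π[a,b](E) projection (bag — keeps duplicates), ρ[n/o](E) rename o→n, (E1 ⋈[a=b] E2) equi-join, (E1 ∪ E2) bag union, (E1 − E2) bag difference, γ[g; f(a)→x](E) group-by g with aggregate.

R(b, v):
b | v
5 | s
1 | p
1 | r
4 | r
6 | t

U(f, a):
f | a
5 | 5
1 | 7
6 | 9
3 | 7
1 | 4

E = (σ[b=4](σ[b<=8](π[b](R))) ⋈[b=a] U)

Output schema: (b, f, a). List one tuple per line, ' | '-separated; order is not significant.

Row counts bottom-up:
  R → 5
  π[b](R) → 5
  σ[b<=8](π[b](R)) → 5
  σ[b=4](σ[b<=8](π[b](R))) → 1
  U → 5
  (σ[b=4](σ[b<=8](π[b](R))) ⋈[b=a] U) → 1

== RESULT ==
b | f | a
4 | 1 | 4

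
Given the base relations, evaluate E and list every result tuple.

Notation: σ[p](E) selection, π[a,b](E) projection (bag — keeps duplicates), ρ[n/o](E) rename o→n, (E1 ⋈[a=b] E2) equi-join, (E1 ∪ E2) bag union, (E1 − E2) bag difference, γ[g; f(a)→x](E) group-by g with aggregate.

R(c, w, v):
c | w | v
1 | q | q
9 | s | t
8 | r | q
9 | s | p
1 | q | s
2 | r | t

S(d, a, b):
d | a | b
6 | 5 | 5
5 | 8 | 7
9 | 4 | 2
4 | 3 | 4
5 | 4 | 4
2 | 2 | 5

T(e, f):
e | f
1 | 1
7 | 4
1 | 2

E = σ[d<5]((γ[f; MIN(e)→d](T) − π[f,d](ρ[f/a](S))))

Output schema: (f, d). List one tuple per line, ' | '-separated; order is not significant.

Per-node cardinality:
  T → 3
  γ[f; MIN(e)→d](T) → 3
  S → 6
  ρ[f/a](S) → 6
  π[f,d](ρ[f/a](S)) → 6
  (γ[f; MIN(e)→d](T) − π[f,d](ρ[f/a](S))) → 3
  σ[d<5]((γ[f; MIN(e)→d](T) − π[f,d](ρ[f/a](S)))) → 2

== RESULT ==
f | d
1 | 1
2 | 1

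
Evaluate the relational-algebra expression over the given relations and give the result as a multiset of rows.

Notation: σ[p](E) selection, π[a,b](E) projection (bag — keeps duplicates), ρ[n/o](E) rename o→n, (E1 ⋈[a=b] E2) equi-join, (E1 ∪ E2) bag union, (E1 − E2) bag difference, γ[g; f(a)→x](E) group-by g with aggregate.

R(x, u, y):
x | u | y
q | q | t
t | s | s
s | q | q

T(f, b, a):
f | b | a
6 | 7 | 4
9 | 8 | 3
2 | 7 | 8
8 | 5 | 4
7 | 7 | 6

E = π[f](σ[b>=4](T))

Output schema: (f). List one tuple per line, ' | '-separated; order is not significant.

Row counts bottom-up:
  T → 5
  σ[b>=4](T) → 5
  π[f](σ[b>=4](T)) → 5

== RESULT ==
f
2
6
7
8
9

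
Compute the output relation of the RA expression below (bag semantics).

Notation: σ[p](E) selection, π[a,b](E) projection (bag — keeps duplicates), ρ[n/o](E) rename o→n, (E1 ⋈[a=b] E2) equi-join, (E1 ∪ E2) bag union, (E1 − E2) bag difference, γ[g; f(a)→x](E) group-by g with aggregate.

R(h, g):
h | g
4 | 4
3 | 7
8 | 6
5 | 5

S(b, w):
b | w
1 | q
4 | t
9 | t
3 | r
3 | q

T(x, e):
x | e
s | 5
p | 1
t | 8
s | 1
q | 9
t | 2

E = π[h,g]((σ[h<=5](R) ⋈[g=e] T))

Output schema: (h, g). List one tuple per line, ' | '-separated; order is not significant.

Subexpression sizes:
  R → 4
  σ[h<=5](R) → 3
  T → 6
  (σ[h<=5](R) ⋈[g=e] T) → 1
  π[h,g]((σ[h<=5](R) ⋈[g=e] T)) → 1

== RESULT ==
h | g
5 | 5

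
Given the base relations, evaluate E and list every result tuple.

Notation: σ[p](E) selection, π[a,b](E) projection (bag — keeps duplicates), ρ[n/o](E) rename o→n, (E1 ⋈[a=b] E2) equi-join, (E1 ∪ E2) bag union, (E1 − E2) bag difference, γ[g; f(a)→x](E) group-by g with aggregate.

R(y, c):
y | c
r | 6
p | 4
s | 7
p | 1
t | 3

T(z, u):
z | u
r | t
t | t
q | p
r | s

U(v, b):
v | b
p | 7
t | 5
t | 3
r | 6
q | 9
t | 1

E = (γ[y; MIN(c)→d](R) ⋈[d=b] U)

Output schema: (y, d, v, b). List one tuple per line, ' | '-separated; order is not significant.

Subexpression sizes:
  R → 5
  γ[y; MIN(c)→d](R) → 4
  U → 6
  (γ[y; MIN(c)→d](R) ⋈[d=b] U) → 4

== RESULT ==
y | d | v | b
p | 1 | t | 1
r | 6 | r | 6
s | 7 | p | 7
t | 3 | t | 3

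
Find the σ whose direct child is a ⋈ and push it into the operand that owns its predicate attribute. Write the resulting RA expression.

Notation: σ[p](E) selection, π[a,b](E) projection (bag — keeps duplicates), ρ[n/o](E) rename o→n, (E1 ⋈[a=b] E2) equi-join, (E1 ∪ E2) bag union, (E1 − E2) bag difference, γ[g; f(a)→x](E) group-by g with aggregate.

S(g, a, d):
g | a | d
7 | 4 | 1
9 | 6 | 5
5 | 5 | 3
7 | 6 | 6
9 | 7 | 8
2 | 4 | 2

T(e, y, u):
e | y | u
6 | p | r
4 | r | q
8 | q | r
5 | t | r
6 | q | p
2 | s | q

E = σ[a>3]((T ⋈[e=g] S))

σ filters on a, owned by the right side.
E' = (T ⋈[e=g] σ[a>3](S))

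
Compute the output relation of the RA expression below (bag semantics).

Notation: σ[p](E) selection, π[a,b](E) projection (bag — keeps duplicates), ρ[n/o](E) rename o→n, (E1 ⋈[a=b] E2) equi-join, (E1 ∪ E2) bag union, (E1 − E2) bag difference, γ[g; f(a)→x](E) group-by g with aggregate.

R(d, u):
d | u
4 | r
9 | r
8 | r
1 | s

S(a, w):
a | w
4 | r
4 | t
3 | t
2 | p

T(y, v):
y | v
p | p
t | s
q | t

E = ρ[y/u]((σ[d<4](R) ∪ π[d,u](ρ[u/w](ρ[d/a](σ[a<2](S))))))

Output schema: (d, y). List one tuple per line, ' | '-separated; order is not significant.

Per-node cardinality:
  R → 4
  σ[d<4](R) → 1
  S → 4
  σ[a<2](S) → 0
  ρ[d/a](σ[a<2](S)) → 0
  ρ[u/w](ρ[d/a](σ[a<2](S))) → 0
  π[d,u](ρ[u/w](ρ[d/a](σ[a<2](S)))) → 0
  (σ[d<4](R) ∪ π[d,u](ρ[u/w](ρ[d/a](σ[a<2](S))))) → 1
  ρ[y/u]((σ[d<4](R) ∪ π[d,u](ρ[u/w](ρ[d/a](σ[a<2](S)))))) → 1

== RESULT ==
d | y
1 | s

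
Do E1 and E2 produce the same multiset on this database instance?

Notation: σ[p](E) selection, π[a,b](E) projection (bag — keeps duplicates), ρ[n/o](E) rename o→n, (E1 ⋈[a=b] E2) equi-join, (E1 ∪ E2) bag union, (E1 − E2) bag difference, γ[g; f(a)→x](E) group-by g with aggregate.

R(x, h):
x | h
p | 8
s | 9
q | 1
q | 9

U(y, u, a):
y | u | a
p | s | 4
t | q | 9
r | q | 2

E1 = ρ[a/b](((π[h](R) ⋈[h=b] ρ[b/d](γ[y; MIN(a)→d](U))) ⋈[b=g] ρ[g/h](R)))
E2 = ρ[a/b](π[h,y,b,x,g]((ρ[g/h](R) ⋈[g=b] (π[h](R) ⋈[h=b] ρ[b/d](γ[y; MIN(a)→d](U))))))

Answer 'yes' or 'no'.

E1 subexpression sizes:
  R → 4
  π[h](R) → 4
  U → 3
  γ[y; MIN(a)→d](U) → 3
  ρ[b/d](γ[y; MIN(a)→d](U)) → 3
  (π[h](R) ⋈[h=b] ρ[b/d](γ[y; MIN(a)→d](U))) → 2
  R → 4
  ρ[g/h](R) → 4
  ((π[h](R) ⋈[h=b] ρ[b/d](γ[y; MIN(a)→d](U))) ⋈[b=g] ρ[g/h](R)) → 4
  ρ[a/b](((π[h](R) ⋈[h=b] ρ[b/d](γ[y; MIN(a)→d](U))) ⋈[b=g] ρ[g/h](R))) → 4
E2 subexpression sizes:
  R → 4
  ρ[g/h](R) → 4
  R → 4
  π[h](R) → 4
  U → 3
  γ[y; MIN(a)→d](U) → 3
  ρ[b/d](γ[y; MIN(a)→d](U)) → 3
  (π[h](R) ⋈[h=b] ρ[b/d](γ[y; MIN(a)→d](U))) → 2
  (ρ[g/h](R) ⋈[g=b] (π[h](R) ⋈[h=b] ρ[b/d](γ[y; MIN(a)→d](U)))) → 4
  π[h,y,b,x,g]((ρ[g/h](R) ⋈[g=b] (π[h](R) ⋈[h=b] ρ[b/d](γ[y; MIN(a)→d](U))))) → 4
  ρ[a/b](π[h,y,b,x,g]((ρ[g/h](R) ⋈[g=b] (π[h](R) ⋈[h=b] ρ[b/d](γ[y; MIN(a)→d](U)))))) → 4

E1 and E2 produce the same multiset:
h | y | a | x | g
9 | t | 9 | q | 9
9 | t | 9 | q | 9
9 | t | 9 | s | 9
9 | t | 9 | s | 9

yes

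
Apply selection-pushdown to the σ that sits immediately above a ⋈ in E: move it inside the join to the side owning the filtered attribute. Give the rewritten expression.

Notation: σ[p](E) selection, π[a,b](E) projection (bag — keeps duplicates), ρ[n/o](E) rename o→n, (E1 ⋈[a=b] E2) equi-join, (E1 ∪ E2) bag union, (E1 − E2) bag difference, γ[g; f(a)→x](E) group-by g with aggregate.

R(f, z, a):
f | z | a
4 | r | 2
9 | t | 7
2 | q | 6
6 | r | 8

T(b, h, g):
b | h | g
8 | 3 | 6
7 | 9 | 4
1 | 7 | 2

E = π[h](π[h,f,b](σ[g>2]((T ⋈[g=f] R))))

σ filters on g, owned by the left side.
E' = π[h](π[h,f,b]((σ[g>2](T) ⋈[g=f] R)))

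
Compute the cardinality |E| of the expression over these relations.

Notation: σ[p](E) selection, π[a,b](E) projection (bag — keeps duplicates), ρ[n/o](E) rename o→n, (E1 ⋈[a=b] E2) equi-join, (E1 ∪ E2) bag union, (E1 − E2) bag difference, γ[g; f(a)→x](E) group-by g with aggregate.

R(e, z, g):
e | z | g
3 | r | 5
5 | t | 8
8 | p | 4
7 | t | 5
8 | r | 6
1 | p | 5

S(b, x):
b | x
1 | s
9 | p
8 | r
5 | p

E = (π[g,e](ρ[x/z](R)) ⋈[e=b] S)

Subexpression sizes:
  R → 6
  ρ[x/z](R) → 6
  π[g,e](ρ[x/z](R)) → 6
  S → 4
  (π[g,e](ρ[x/z](R)) ⋈[e=b] S) → 4

|E| = 4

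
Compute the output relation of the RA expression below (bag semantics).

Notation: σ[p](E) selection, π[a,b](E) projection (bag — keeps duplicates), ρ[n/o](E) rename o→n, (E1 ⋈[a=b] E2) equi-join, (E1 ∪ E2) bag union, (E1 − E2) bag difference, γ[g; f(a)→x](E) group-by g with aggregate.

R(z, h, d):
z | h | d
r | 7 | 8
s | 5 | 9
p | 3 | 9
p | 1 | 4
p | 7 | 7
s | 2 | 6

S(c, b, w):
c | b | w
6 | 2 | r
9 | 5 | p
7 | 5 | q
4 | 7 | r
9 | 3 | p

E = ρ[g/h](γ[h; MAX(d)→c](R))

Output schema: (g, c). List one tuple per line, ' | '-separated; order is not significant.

Per-node cardinality:
  R → 6
  γ[h; MAX(d)→c](R) → 5
  ρ[g/h](γ[h; MAX(d)→c](R)) → 5

== RESULT ==
g | c
1 | 4
2 | 6
3 | 9
5 | 9
7 | 8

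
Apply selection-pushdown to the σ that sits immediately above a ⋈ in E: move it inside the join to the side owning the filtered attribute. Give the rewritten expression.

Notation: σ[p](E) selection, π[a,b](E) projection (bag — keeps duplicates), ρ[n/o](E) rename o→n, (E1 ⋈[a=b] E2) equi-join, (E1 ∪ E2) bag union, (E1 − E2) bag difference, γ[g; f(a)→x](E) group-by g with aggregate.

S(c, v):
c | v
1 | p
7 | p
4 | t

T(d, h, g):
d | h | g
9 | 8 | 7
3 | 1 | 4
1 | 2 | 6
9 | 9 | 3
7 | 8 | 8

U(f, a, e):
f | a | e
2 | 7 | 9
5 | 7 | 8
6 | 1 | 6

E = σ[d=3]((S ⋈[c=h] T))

σ filters on d, owned by the right side.
E' = (S ⋈[c=h] σ[d=3](T))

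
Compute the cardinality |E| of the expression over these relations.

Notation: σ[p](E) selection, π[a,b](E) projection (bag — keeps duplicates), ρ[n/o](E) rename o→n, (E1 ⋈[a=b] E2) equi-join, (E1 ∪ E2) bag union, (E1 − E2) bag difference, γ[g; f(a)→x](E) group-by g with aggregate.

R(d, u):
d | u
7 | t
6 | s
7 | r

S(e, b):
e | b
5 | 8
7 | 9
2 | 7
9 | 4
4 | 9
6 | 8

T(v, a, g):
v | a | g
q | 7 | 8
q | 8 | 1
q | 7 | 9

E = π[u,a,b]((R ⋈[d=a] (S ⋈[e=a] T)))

Row counts bottom-up:
  R → 3
  S → 6
  T → 3
  (S ⋈[e=a] T) → 2
  (R ⋈[d=a] (S ⋈[e=a] T)) → 4
  π[u,a,b]((R ⋈[d=a] (S ⋈[e=a] T))) → 4

|E| = 4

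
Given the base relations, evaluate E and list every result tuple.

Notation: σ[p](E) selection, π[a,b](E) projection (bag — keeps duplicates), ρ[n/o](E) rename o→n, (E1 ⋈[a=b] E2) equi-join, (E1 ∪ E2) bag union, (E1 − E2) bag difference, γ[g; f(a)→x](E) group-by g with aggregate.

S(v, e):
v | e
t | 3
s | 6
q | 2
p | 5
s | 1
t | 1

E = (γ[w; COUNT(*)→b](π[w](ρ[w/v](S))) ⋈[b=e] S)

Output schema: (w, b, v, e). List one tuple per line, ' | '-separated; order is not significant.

Per-node cardinality:
  S → 6
  ρ[w/v](S) → 6
  π[w](ρ[w/v](S)) → 6
  γ[w; COUNT(*)→b](π[w](ρ[w/v](S))) → 4
  S → 6
  (γ[w; COUNT(*)→b](π[w](ρ[w/v](S))) ⋈[b=e] S) → 6

== RESULT ==
w | b | v | e
p | 1 | s | 1
p | 1 | t | 1
q | 1 | s | 1
q | 1 | t | 1
s | 2 | q | 2
t | 2 | q | 2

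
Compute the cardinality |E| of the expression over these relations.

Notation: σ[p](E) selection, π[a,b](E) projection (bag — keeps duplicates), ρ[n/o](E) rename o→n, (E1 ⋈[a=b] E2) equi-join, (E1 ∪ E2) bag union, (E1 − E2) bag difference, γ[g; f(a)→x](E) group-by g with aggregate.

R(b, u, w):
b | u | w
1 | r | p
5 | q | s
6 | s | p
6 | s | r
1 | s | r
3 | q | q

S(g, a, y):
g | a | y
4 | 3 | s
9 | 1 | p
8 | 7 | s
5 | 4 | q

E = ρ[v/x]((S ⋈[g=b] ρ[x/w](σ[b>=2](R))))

Subexpression sizes:
  S → 4
  R → 6
  σ[b>=2](R) → 4
  ρ[x/w](σ[b>=2](R)) → 4
  (S ⋈[g=b] ρ[x/w](σ[b>=2](R))) → 1
  ρ[v/x]((S ⋈[g=b] ρ[x/w](σ[b>=2](R)))) → 1

|E| = 1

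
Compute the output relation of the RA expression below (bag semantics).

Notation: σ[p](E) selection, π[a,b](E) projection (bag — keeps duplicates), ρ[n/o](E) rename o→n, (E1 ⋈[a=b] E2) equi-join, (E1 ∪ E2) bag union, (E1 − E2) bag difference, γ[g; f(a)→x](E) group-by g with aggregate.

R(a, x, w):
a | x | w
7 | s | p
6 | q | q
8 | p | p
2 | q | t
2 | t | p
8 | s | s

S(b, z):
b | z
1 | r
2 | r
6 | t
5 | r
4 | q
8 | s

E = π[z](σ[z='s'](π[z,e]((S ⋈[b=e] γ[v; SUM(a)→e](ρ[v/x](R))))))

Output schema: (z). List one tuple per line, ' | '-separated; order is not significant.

Subexpression sizes:
  S → 6
  R → 6
  ρ[v/x](R) → 6
  γ[v; SUM(a)→e](ρ[v/x](R)) → 4
  (S ⋈[b=e] γ[v; SUM(a)→e](ρ[v/x](R))) → 3
  π[z,e]((S ⋈[b=e] γ[v; SUM(a)→e](ρ[v/x](R)))) → 3
  σ[z='s'](π[z,e]((S ⋈[b=e] γ[v; SUM(a)→e](ρ[v/x](R))))) → 2
  π[z](σ[z='s'](π[z,e]((S ⋈[b=e] γ[v; SUM(a)→e](ρ[v/x](R)))))) → 2

== RESULT ==
z
s
s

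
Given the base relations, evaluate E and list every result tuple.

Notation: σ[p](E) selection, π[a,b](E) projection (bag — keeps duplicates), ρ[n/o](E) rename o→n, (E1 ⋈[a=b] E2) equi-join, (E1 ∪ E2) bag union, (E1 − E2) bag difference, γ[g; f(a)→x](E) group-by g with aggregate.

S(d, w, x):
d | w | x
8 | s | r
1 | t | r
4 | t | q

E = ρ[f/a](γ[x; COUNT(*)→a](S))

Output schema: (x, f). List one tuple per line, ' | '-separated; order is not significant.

Subexpression sizes:
  S → 3
  γ[x; COUNT(*)→a](S) → 2
  ρ[f/a](γ[x; COUNT(*)→a](S)) → 2

== RESULT ==
x | f
q | 1
r | 2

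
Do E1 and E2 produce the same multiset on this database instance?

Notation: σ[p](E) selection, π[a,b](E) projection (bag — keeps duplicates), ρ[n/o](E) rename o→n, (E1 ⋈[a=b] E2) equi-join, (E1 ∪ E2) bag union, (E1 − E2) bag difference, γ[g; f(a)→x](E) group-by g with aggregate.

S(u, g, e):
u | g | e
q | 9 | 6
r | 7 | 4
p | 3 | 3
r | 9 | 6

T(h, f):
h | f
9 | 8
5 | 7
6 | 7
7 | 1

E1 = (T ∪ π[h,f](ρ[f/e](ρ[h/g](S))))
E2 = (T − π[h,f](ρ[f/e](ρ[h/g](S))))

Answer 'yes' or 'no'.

E1 stepwise |·|:
  T → 4
  S → 4
  ρ[h/g](S) → 4
  ρ[f/e](ρ[h/g](S)) → 4
  π[h,f](ρ[f/e](ρ[h/g](S))) → 4
  (T ∪ π[h,f](ρ[f/e](ρ[h/g](S)))) → 8
E2 stepwise |·|:
  T → 4
  S → 4
  ρ[h/g](S) → 4
  ρ[f/e](ρ[h/g](S)) → 4
  π[h,f](ρ[f/e](ρ[h/g](S))) → 4
  (T − π[h,f](ρ[f/e](ρ[h/g](S)))) → 4

E1 result:
h | f
3 | 3
5 | 7
6 | 7
7 | 1
7 | 4
9 | 6
9 | 6
9 | 8
E2 result:
h | f
5 | 7
6 | 7
7 | 1
9 | 8
Witness: (7, 4) appears 1× in E1 but 0× in E2.

no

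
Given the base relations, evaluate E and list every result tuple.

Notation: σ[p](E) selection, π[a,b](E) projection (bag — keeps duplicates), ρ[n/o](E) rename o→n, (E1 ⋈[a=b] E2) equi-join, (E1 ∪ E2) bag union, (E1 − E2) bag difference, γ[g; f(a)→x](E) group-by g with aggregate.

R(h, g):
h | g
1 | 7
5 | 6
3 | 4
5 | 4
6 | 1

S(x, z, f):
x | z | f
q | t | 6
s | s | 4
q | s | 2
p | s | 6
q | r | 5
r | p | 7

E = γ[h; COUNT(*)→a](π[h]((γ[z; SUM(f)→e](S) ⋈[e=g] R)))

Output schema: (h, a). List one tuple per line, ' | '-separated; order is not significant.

Row counts bottom-up:
  S → 6
  γ[z; SUM(f)→e](S) → 4
  R → 5
  (γ[z; SUM(f)→e](S) ⋈[e=g] R) → 2
  π[h]((γ[z; SUM(f)→e](S) ⋈[e=g] R)) → 2
  γ[h; COUNT(*)→a](π[h]((γ[z; SUM(f)→e](S) ⋈[e=g] R))) → 2

== RESULT ==
h | a
1 | 1
5 | 1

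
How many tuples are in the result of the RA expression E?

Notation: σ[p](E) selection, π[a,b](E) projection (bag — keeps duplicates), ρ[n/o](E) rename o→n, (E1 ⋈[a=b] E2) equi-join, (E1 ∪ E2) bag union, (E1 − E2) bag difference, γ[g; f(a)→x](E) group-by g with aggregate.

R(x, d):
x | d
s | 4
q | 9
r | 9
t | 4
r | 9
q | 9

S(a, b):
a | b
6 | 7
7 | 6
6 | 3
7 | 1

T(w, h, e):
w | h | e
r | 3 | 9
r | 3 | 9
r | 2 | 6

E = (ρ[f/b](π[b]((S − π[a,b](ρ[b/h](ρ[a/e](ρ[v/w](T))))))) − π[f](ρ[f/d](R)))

Row counts bottom-up:
  S → 4
  T → 3
  ρ[v/w](T) → 3
  ρ[a/e](ρ[v/w](T)) → 3
  ρ[b/h](ρ[a/e](ρ[v/w](T))) → 3
  π[a,b](ρ[b/h](ρ[a/e](ρ[v/w](T)))) → 3
  (S − π[a,b](ρ[b/h](ρ[a/e](ρ[v/w](T))))) → 4
  π[b]((S − π[a,b](ρ[b/h](ρ[a/e](ρ[v/w](T)))))) → 4
  ρ[f/b](π[b]((S − π[a,b](ρ[b/h](ρ[a/e](ρ[v/w](T))))))) → 4
  R → 6
  ρ[f/d](R) → 6
  π[f](ρ[f/d](R)) → 6
  (ρ[f/b](π[b]((S − π[a,b](ρ[b/h](ρ[a/e](ρ[v/w](T))))))) − π[f](ρ[f/d](R))) → 4

|E| = 4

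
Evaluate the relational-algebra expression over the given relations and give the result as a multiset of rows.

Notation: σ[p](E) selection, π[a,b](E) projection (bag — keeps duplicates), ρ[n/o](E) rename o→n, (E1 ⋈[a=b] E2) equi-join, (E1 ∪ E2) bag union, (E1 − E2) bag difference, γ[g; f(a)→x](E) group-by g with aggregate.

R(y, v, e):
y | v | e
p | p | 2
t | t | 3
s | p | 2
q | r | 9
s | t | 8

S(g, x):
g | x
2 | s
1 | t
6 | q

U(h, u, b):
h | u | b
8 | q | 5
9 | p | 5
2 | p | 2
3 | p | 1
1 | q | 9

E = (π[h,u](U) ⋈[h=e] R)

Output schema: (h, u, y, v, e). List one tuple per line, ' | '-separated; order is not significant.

Stepwise |·|:
  U → 5
  π[h,u](U) → 5
  R → 5
  (π[h,u](U) ⋈[h=e] R) → 5

== RESULT ==
h | u | y | v | e
2 | p | p | p | 2
2 | p | s | p | 2
3 | p | t | t | 3
8 | q | s | t | 8
9 | p | q | r | 9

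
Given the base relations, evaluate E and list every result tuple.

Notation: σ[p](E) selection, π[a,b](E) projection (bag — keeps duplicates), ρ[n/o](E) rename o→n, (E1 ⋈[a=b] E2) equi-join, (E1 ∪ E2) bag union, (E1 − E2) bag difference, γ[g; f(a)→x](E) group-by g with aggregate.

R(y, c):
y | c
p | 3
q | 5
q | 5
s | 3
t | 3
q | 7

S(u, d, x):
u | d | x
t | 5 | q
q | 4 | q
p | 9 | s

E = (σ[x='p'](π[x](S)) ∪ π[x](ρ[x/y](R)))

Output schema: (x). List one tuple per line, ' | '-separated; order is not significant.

Subexpression sizes:
  S → 3
  π[x](S) → 3
  σ[x='p'](π[x](S)) → 0
  R → 6
  ρ[x/y](R) → 6
  π[x](ρ[x/y](R)) → 6
  (σ[x='p'](π[x](S)) ∪ π[x](ρ[x/y](R))) → 6

== RESULT ==
x
p
q
q
q
s
t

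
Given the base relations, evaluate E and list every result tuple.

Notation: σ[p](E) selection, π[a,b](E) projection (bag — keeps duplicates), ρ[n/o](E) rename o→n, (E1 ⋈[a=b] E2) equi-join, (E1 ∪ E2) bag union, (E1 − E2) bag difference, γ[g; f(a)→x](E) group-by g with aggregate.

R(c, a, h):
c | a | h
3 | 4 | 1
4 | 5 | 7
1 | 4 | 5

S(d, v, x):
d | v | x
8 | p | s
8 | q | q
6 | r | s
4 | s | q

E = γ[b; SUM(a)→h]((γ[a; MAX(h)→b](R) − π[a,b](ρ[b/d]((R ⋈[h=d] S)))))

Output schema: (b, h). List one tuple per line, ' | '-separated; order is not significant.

Subexpression sizes:
  R → 3
  γ[a; MAX(h)→b](R) → 2
  R → 3
  S → 4
  (R ⋈[h=d] S) → 0
  ρ[b/d]((R ⋈[h=d] S)) → 0
  π[a,b](ρ[b/d]((R ⋈[h=d] S))) → 0
  (γ[a; MAX(h)→b](R) − π[a,b](ρ[b/d]((R ⋈[h=d] S)))) → 2
  γ[b; SUM(a)→h]((γ[a; MAX(h)→b](R) − π[a,b](ρ[b/d]((R ⋈[h=d] S))))) → 2

== RESULT ==
b | h
5 | 4
7 | 5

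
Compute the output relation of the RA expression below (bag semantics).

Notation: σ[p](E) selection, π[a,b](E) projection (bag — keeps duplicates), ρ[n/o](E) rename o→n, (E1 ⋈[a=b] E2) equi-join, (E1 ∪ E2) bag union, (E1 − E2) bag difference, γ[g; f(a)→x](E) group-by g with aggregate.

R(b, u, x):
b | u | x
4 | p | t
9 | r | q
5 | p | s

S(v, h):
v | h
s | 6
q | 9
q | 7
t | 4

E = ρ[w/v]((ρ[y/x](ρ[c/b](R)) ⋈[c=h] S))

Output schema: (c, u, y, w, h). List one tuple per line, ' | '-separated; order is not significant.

Row counts bottom-up:
  R → 3
  ρ[c/b](R) → 3
  ρ[y/x](ρ[c/b](R)) → 3
  S → 4
  (ρ[y/x](ρ[c/b](R)) ⋈[c=h] S) → 2
  ρ[w/v]((ρ[y/x](ρ[c/b](R)) ⋈[c=h] S)) → 2

== RESULT ==
c | u | y | w | h
4 | p | t | t | 4
9 | r | q | q | 9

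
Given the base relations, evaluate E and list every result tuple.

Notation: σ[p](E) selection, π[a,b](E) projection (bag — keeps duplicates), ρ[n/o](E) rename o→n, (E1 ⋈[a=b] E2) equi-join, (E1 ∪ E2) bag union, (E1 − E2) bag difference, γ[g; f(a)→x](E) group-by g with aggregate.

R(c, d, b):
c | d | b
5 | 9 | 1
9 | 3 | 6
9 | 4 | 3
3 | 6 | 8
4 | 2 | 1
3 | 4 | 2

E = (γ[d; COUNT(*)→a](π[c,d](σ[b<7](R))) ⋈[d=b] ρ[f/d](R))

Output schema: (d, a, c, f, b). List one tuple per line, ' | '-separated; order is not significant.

Stepwise |·|:
  R → 6
  σ[b<7](R) → 5
  π[c,d](σ[b<7](R)) → 5
  γ[d; COUNT(*)→a](π[c,d](σ[b<7](R))) → 4
  R → 6
  ρ[f/d](R) → 6
  (γ[d; COUNT(*)→a](π[c,d](σ[b<7](R))) ⋈[d=b] ρ[f/d](R)) → 2

== RESULT ==
d | a | c | f | b
2 | 1 | 3 | 4 | 2
3 | 1 | 9 | 4 | 3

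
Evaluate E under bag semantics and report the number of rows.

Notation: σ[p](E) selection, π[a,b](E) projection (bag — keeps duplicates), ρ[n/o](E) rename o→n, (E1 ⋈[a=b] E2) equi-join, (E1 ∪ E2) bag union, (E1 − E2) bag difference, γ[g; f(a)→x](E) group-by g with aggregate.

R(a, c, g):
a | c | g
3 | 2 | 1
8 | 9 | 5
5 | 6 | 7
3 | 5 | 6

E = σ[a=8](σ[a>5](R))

Stepwise |·|:
  R → 4
  σ[a>5](R) → 1
  σ[a=8](σ[a>5](R)) → 1

|E| = 1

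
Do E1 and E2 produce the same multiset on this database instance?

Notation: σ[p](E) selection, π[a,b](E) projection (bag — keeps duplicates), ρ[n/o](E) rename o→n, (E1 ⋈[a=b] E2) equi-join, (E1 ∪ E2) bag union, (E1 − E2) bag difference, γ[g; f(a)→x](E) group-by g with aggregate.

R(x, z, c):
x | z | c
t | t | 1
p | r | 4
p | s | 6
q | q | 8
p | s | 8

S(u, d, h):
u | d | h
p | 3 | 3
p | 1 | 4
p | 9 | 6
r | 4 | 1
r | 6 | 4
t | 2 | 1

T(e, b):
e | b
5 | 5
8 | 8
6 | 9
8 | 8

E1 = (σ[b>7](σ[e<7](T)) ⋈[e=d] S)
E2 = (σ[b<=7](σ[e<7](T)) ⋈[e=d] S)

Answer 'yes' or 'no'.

E1 row counts bottom-up:
  T → 4
  σ[e<7](T) → 2
  σ[b>7](σ[e<7](T)) → 1
  S → 6
  (σ[b>7](σ[e<7](T)) ⋈[e=d] S) → 1
E2 row counts bottom-up:
  T → 4
  σ[e<7](T) → 2
  σ[b<=7](σ[e<7](T)) → 1
  S → 6
  (σ[b<=7](σ[e<7](T)) ⋈[e=d] S) → 0

E1 result:
e | b | u | d | h
6 | 9 | r | 6 | 4
E2 result:
e | b | u | d | h
(0 rows)
Witness: (6, 9, 'r', 6, 4) appears 1× in E1 but 0× in E2.

no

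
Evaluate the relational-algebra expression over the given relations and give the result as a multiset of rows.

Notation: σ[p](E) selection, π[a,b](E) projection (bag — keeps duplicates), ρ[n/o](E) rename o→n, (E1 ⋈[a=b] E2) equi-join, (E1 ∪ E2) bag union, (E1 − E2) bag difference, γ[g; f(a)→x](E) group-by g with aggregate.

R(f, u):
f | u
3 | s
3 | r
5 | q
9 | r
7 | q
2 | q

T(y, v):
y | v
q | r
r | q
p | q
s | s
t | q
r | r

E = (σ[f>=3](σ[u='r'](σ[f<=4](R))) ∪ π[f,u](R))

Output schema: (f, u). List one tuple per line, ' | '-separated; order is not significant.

Subexpression sizes:
  R → 6
  σ[f<=4](R) → 3
  σ[u='r'](σ[f<=4](R)) → 1
  σ[f>=3](σ[u='r'](σ[f<=4](R))) → 1
  R → 6
  π[f,u](R) → 6
  (σ[f>=3](σ[u='r'](σ[f<=4](R))) ∪ π[f,u](R)) → 7

== RESULT ==
f | u
2 | q
3 | r
3 | r
3 | s
5 | q
7 | q
9 | r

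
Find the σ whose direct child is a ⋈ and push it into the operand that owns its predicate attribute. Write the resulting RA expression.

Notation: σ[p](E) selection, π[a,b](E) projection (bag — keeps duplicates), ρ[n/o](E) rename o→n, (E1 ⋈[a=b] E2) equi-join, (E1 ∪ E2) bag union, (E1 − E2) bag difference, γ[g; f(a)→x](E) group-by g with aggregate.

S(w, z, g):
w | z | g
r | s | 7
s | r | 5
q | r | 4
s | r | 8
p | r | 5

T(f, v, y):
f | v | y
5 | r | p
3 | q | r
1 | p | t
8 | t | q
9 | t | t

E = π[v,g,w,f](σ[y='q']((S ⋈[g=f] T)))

σ filters on y, owned by the right side.
E' = π[v,g,w,f]((S ⋈[g=f] σ[y='q'](T)))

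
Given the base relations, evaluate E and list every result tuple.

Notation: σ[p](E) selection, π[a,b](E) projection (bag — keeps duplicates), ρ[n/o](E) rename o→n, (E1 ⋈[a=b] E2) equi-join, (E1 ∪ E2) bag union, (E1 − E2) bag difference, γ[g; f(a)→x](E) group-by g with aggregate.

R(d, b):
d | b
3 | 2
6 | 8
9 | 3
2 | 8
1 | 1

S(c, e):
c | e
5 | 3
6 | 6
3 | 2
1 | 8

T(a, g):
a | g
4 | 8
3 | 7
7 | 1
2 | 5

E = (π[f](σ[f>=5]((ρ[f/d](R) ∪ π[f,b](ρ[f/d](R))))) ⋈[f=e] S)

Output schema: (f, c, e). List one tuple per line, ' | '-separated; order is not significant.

Row counts bottom-up:
  R → 5
  ρ[f/d](R) → 5
  R → 5
  ρ[f/d](R) → 5
  π[f,b](ρ[f/d](R)) → 5
  (ρ[f/d](R) ∪ π[f,b](ρ[f/d](R))) → 10
  σ[f>=5]((ρ[f/d](R) ∪ π[f,b](ρ[f/d](R)))) → 4
  π[f](σ[f>=5]((ρ[f/d](R) ∪ π[f,b](ρ[f/d](R))))) → 4
  S → 4
  (π[f](σ[f>=5]((ρ[f/d](R) ∪ π[f,b](ρ[f/d](R))))) ⋈[f=e] S) → 2

== RESULT ==
f | c | e
6 | 6 | 6
6 | 6 | 6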